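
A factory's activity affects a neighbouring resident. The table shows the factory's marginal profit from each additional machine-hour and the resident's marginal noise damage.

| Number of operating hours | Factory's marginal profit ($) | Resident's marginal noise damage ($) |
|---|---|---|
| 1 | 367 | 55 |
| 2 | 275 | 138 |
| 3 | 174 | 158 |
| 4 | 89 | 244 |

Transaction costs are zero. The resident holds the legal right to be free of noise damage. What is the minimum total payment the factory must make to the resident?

Efficient level: marginal profit ≥ marginal noise damage through level 3, so k* = 3.
With the resident holding the right, the factory must at least compensate total damage at k*: 55 + 138 + 158 = 351.

$351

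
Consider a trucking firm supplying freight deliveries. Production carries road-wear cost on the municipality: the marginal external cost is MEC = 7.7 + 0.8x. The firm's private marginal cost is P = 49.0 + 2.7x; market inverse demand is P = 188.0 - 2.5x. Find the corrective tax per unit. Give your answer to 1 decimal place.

Social marginal cost = private MC + MEC = 56.7 + 3.5x.
Set SMC = demand: 56.7 + 3.5x = 188.0 - 2.5x → x* = 21.8833.
The Pigouvian tax equals MEC at x*: 7.7 + 0.8×21.8833 = 25.2066.

tax = 25.2 per unit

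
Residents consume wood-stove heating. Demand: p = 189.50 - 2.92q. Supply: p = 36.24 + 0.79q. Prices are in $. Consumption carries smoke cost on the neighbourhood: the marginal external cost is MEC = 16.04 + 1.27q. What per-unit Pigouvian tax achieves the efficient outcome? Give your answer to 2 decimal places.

Social marginal benefit = demand − MEC = 173.46 - 4.19q.
Set SMB = MC: 173.46 - 4.19q = 36.24 + 0.79q → q* = 27.5542.
The Pigouvian tax equals MEC at q*: 16.04 + 1.27×27.5542 = 51.0338.

tax = $51.03 per unit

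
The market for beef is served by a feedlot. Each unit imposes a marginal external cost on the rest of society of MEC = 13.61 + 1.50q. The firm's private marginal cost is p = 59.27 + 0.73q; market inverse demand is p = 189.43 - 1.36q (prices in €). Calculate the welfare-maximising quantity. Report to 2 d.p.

Social marginal cost = private MC + MEC = 72.88 + 2.23q.
Set SMC = demand: 72.88 + 2.23q = 189.43 - 1.36q → q* = 32.4652.

q* = 32.47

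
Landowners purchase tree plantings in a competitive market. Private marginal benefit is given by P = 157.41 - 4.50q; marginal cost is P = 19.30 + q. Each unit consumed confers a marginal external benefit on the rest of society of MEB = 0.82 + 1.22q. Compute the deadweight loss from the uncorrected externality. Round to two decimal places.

Market equilibrium (private): 19.30 + q = 157.41 - 4.50q → q_m = 25.1109.
Social marginal benefit = demand + MEB = 158.23 - 3.28q.
Set SMB = MC: 158.23 - 3.28q = 19.30 + q → q* = 32.4603.
Between q* and q_m the wedge SMB − MC runs linearly from 0 to MEB(q_m), so the loss is a triangle.
DWL = ½ × 7.3494 × 31.4553 = 115.5888.

DWL = 115.59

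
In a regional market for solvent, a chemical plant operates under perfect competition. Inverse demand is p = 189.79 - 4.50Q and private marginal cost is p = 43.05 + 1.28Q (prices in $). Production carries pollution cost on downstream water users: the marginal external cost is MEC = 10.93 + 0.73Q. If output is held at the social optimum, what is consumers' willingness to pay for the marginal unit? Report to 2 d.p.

Social marginal cost = private MC + MEC = 53.98 + 2.01Q.
Set SMC = demand: 53.98 + 2.01Q = 189.79 - 4.50Q → Q* = 20.8618.
Consumer price on the demand curve at Q*: 189.79 − 4.50×20.8618 = 95.9119.

P = $95.91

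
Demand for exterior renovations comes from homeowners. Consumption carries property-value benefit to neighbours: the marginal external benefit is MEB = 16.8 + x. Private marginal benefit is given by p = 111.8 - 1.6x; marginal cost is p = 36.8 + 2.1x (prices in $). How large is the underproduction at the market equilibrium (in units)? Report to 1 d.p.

Market equilibrium (private): 36.8 + 2.1x = 111.8 - 1.6x → x_m = 20.2703.
Social marginal benefit = demand + MEB = 128.6 - 0.6x.
Set SMB = MC: 128.6 - 0.6x = 36.8 + 2.1x → x* = 34.0000.
Gap = |20.2703 − 34.0000| = 13.7297.

13.7 units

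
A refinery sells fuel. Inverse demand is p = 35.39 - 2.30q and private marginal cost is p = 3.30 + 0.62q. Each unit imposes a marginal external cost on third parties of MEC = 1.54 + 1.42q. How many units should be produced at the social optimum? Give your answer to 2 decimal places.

q* = 7.04

Social marginal cost = private MC + MEC = 4.84 + 2.04q.
Set SMC = demand: 4.84 + 2.04q = 35.39 - 2.30q → q* = 7.0392.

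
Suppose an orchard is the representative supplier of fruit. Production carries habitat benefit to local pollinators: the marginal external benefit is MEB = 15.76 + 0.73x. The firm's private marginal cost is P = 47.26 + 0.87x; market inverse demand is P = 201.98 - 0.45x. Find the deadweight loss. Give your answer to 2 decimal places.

Market equilibrium (private): 47.26 + 0.87x = 201.98 - 0.45x → x_m = 117.2121.
Social marginal cost = private MC − MEB = 31.50 + 0.14x.
Set SMC = demand: 31.50 + 0.14x = 201.98 - 0.45x → x* = 288.9492.
Height of the DWL triangle at x_m is demand(x_m) − SMC(x_m) = MEB(x_m) = 101.3248.
DWL = ½ × 171.7371 × 101.3248 = 8700.6137.

DWL = 8700.61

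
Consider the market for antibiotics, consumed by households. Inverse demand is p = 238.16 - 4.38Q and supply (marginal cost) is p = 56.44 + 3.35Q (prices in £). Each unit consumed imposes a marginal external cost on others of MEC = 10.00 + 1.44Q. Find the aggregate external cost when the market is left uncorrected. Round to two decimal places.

Market equilibrium (private): 56.44 + 3.35Q = 238.16 - 4.38Q → Q_m = 23.5084.
Total external cost = ∫₀^{Q_m} (10.00 + 1.44Q) dQ = 10.00×23.5084 + ½×1.44×23.5084² = 632.9883.

£632.99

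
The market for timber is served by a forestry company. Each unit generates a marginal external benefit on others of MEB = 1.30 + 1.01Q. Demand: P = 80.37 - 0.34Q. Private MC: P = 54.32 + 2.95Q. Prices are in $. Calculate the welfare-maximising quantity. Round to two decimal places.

Social marginal cost = private MC − MEB = 53.02 + 1.94Q.
Set SMC = demand: 53.02 + 1.94Q = 80.37 - 0.34Q → Q* = 11.9956.

Q* = 12.00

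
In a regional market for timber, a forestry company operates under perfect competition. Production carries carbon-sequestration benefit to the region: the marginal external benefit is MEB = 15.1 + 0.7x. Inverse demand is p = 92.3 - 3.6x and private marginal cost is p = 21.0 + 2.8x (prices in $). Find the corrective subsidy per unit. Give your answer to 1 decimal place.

Social marginal cost = private MC − MEB = 5.9 + 2.1x.
Set SMC = demand: 5.9 + 2.1x = 92.3 - 3.6x → x* = 15.1579.
The Pigouvian subsidy equals MEB at x*: 15.1 + 0.7×15.1579 = 25.7105.

subsidy = $25.7 per unit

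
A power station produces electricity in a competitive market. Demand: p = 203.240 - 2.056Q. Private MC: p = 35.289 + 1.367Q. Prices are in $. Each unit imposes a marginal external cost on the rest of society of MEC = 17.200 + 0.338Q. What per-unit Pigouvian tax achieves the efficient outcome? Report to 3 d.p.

Social marginal cost = private MC + MEC = 52.489 + 1.705Q.
Set SMC = demand: 52.489 + 1.705Q = 203.240 - 2.056Q → Q* = 40.0827.
The Pigouvian tax equals MEC at Q*: 17.200 + 0.338×40.0827 = 30.7480.

tax = $30.748 per unit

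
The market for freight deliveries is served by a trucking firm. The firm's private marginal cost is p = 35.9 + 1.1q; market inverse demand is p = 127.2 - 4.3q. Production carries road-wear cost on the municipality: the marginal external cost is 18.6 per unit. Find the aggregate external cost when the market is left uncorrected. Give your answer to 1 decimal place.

Market equilibrium (private): 35.9 + 1.1q = 127.2 - 4.3q → q_m = 16.9074.
Total external cost = MEC × q_m = 18.6 × 16.9074 = 314.4776.

314.5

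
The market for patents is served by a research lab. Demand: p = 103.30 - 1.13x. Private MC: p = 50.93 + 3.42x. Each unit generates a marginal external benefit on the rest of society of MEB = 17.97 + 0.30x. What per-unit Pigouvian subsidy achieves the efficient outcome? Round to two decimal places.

subsidy = 22.94 per unit

Social marginal cost = private MC − MEB = 32.96 + 3.12x.
Set SMC = demand: 32.96 + 3.12x = 103.30 - 1.13x → x* = 16.5506.
The Pigouvian subsidy equals MEB at x*: 17.97 + 0.30×16.5506 = 22.9352.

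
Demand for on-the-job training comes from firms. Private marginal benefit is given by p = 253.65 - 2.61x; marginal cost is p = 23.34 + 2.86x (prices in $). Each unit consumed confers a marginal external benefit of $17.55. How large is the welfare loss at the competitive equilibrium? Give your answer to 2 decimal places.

DWL = $28.15

Market equilibrium (private): 23.34 + 2.86x = 253.65 - 2.61x → x_m = 42.1042.
Social marginal benefit = demand + MEB = 271.20 - 2.61x.
Set SMB = MC: 271.20 - 2.61x = 23.34 + 2.86x → x* = 45.3126.
The loss is the area between SMB and MC from x* to x_m; with linear curves that's a triangle of height MEB(x_m).
DWL = ½ × 3.2084 × 17.5500 = 28.1537.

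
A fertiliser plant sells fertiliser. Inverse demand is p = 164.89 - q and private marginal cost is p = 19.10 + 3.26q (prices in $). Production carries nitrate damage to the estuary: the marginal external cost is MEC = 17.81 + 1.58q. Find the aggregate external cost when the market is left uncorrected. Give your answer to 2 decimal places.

Market equilibrium (private): 19.10 + 3.26q = 164.89 - q → q_m = 34.2230.
Total external cost = ∫₀^{q_m} (17.81 + 1.58q) dq = 17.81×34.2230 + ½×1.58×34.2230² = 1534.7705.

$1534.77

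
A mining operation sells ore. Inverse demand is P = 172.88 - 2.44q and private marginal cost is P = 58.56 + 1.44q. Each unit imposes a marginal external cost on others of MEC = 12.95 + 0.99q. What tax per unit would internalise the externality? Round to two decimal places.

Social marginal cost = private MC + MEC = 71.51 + 2.43q.
Set SMC = demand: 71.51 + 2.43q = 172.88 - 2.44q → q* = 20.8152.
The Pigouvian tax equals MEC at q*: 12.95 + 0.99×20.8152 = 33.5570.

tax = 33.56 per unit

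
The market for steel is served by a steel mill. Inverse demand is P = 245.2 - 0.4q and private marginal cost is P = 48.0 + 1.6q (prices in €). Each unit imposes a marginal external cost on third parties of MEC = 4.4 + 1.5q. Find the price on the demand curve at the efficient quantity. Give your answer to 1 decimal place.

Social marginal cost = private MC + MEC = 52.4 + 3.1q.
Set SMC = demand: 52.4 + 3.1q = 245.2 - 0.4q → q* = 55.0857.
Consumer price on the demand curve at q*: 245.2 − 0.4×55.0857 = 223.1657.

P = €223.2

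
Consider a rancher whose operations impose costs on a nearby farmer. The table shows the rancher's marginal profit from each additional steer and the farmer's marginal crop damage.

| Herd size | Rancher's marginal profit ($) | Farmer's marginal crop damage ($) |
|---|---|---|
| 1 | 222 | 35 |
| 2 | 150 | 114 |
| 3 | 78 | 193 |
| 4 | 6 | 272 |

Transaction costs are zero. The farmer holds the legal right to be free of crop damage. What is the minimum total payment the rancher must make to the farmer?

Efficient level: marginal profit ≥ marginal crop damage through level 2, so k* = 2.
With the farmer holding the right, the rancher must at least compensate total damage at k*: 35 + 114 = 149.

$149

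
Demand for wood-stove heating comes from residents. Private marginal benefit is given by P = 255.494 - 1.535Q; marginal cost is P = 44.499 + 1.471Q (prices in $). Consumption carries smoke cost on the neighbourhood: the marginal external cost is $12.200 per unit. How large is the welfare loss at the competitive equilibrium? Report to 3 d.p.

Market equilibrium (private): 44.499 + 1.471Q = 255.494 - 1.535Q → Q_m = 70.1913.
Social marginal benefit = demand − MEC = 243.294 - 1.535Q.
Set SMB = MC: 243.294 - 1.535Q = 44.499 + 1.471Q → Q* = 66.1327.
Between Q* and Q_m the wedge MC − SMB runs linearly from 0 to MEC(Q_m), so the loss is a triangle.
DWL = ½ × 4.0586 × 12.2000 = 24.7575.

DWL = $24.757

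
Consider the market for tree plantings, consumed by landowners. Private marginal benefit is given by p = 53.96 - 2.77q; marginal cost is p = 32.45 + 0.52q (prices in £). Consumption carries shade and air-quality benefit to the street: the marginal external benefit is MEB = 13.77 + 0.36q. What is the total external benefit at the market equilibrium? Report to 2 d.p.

Market equilibrium (private): 32.45 + 0.52q = 53.96 - 2.77q → q_m = 6.5380.
Total external benefit = ∫₀^{q_m} (13.77 + 0.36q) dq = 13.77×6.5380 + ½×0.36×6.5380² = 97.7224.

£97.72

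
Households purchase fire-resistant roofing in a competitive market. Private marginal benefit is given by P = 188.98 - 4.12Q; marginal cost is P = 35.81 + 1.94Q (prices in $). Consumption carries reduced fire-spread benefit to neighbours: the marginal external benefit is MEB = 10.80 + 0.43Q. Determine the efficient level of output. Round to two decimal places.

Social marginal benefit = demand + MEB = 199.78 - 3.69Q.
Set SMB = MC: 199.78 - 3.69Q = 35.81 + 1.94Q → Q* = 29.1243.

Q* = 29.12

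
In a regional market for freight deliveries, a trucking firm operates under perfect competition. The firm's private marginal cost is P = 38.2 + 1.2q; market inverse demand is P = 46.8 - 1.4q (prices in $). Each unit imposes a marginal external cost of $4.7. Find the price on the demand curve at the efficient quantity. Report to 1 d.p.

P = $44.7

Social marginal cost = private MC + MEC = 42.9 + 1.2q.
Set SMC = demand: 42.9 + 1.2q = 46.8 - 1.4q → q* = 1.5000.
Consumer price on the demand curve at q*: 46.8 − 1.4×1.5000 = 44.7000.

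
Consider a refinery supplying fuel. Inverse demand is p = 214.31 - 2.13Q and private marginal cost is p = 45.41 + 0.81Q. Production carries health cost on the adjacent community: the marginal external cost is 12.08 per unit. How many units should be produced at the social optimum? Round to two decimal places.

Q* = 53.34

Social marginal cost = private MC + MEC = 57.49 + 0.81Q.
Set SMC = demand: 57.49 + 0.81Q = 214.31 - 2.13Q → Q* = 53.3401.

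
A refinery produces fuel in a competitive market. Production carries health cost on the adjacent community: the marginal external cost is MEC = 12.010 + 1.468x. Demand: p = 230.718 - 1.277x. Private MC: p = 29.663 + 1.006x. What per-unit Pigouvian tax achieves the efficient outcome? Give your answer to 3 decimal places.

tax = 85.995 per unit

Social marginal cost = private MC + MEC = 41.673 + 2.474x.
Set SMC = demand: 41.673 + 2.474x = 230.718 - 1.277x → x* = 50.3986.
The Pigouvian tax equals MEC at x*: 12.010 + 1.468×50.3986 = 85.9951.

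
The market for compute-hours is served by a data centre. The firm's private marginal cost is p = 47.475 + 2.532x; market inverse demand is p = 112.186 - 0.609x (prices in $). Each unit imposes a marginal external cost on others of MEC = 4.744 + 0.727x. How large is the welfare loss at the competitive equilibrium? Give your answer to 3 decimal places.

Market equilibrium (private): 47.475 + 2.532x = 112.186 - 0.609x → x_m = 20.6020.
Social marginal cost = private MC + MEC = 52.219 + 3.259x.
Set SMC = demand: 52.219 + 3.259x = 112.186 - 0.609x → x* = 15.5034.
Between x* and x_m the wedge SMC − demand runs linearly from 0 to MEC(x_m), so the loss is a triangle.
DWL = ½ × 5.0986 × 19.7217 = 50.2765.

DWL = $50.277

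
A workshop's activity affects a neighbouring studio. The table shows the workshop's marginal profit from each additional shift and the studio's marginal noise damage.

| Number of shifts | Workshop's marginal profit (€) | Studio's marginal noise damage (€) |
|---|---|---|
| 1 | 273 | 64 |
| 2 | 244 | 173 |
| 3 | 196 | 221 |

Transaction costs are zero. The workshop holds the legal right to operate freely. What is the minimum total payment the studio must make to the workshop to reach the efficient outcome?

Left alone the workshop would choose level 3 (marginal profit stays positive).
Efficient level: k* = 2 (marginal profit ≥ marginal noise damage through 2).
The studio must at least cover the workshop's forgone profit from cutting 3→2: 196 = 196.

€196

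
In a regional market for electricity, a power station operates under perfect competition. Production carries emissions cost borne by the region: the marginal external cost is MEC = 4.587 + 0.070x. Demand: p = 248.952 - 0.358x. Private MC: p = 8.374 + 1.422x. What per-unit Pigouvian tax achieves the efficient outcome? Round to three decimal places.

tax = 13.516 per unit

Social marginal cost = private MC + MEC = 12.961 + 1.492x.
Set SMC = demand: 12.961 + 1.492x = 248.952 - 0.358x → x* = 127.5627.
The Pigouvian tax equals MEC at x*: 4.587 + 0.070×127.5627 = 13.5164.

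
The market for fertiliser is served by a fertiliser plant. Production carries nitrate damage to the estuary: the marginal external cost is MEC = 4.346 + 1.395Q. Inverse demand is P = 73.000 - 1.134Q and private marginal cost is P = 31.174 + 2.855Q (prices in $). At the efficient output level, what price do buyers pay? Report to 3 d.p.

Social marginal cost = private MC + MEC = 35.520 + 4.250Q.
Set SMC = demand: 35.520 + 4.250Q = 73.000 - 1.134Q → Q* = 6.9614.
Consumer price on the demand curve at Q*: 73.000 − 1.134×6.9614 = 65.1058.

P = $65.106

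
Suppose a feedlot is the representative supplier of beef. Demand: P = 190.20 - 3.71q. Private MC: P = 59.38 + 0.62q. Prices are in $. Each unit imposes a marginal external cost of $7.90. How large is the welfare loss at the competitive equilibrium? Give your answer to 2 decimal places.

DWL = $7.21

Market equilibrium (private): 59.38 + 0.62q = 190.20 - 3.71q → q_m = 30.2125.
Social marginal cost = private MC + MEC = 67.28 + 0.62q.
Set SMC = demand: 67.28 + 0.62q = 190.20 - 3.71q → q* = 28.3880.
Height of the DWL triangle at q_m is SMC(q_m) − demand(q_m) = MEC(q_m) = 7.9000.
DWL = ½ × 1.8245 × 7.9000 = 7.2068.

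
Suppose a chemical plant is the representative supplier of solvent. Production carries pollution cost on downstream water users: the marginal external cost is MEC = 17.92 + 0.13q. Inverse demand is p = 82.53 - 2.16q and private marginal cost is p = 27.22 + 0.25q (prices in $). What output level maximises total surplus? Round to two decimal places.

Social marginal cost = private MC + MEC = 45.14 + 0.38q.
Set SMC = demand: 45.14 + 0.38q = 82.53 - 2.16q → q* = 14.7205.

q* = 14.72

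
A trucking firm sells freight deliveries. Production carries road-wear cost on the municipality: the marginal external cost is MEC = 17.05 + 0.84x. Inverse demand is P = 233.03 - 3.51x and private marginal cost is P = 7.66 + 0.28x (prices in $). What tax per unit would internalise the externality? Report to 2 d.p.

Social marginal cost = private MC + MEC = 24.71 + 1.12x.
Set SMC = demand: 24.71 + 1.12x = 233.03 - 3.51x → x* = 44.9935.
The Pigouvian tax equals MEC at x*: 17.05 + 0.84×44.9935 = 54.8445.

tax = $54.84 per unit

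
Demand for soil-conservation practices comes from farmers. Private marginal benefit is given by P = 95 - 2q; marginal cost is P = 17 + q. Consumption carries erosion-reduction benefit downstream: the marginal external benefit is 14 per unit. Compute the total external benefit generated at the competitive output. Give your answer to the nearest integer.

364

Market equilibrium (private): 17 + q = 95 - 2q → q_m = 26.0000.
Total external benefit = MEB × q_m = 14 × 26.0000 = 364.0000.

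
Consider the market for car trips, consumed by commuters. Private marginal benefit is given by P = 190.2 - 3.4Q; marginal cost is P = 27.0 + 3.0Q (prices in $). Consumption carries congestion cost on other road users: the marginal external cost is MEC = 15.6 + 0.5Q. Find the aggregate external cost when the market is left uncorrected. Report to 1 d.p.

$560.4

Market equilibrium (private): 27.0 + 3.0Q = 190.2 - 3.4Q → Q_m = 25.5000.
Total external cost = ∫₀^{Q_m} (15.6 + 0.5Q) dQ = 15.6×25.5000 + ½×0.5×25.5000² = 560.3625.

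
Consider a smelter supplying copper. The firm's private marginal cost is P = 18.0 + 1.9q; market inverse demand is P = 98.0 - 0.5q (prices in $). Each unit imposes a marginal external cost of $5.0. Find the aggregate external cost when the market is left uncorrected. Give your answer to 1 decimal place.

$166.7

Market equilibrium (private): 18.0 + 1.9q = 98.0 - 0.5q → q_m = 33.3333.
Total external cost = MEC × q_m = 5.0 × 33.3333 = 166.6665.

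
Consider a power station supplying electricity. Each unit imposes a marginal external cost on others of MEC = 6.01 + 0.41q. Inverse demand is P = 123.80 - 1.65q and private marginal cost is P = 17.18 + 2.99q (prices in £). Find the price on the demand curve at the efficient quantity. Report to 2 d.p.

P = £90.93

Social marginal cost = private MC + MEC = 23.19 + 3.40q.
Set SMC = demand: 23.19 + 3.40q = 123.80 - 1.65q → q* = 19.9228.
Consumer price on the demand curve at q*: 123.80 − 1.65×19.9228 = 90.9274.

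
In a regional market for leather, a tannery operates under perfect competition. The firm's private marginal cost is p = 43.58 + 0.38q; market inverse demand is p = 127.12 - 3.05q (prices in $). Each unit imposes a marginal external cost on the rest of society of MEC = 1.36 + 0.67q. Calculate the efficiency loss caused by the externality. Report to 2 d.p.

DWL = $38.11

Market equilibrium (private): 43.58 + 0.38q = 127.12 - 3.05q → q_m = 24.3557.
Social marginal cost = private MC + MEC = 44.94 + 1.05q.
Set SMC = demand: 44.94 + 1.05q = 127.12 - 3.05q → q* = 20.0439.
The welfare-loss triangle has base |q_m − q*| and height MEC(q_m) (the vertical gap between SMC and demand is zero at q* and MEC at q_m).
DWL = ½ × 4.3118 × 17.6783 = 38.1126.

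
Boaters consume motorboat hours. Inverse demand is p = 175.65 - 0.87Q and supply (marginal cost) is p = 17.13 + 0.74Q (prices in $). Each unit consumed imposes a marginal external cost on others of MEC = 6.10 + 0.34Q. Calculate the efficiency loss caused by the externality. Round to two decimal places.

Market equilibrium (private): 17.13 + 0.74Q = 175.65 - 0.87Q → Q_m = 98.4596.
Social marginal benefit = demand − MEC = 169.55 - 1.21Q.
Set SMB = MC: 169.55 - 1.21Q = 17.13 + 0.74Q → Q* = 78.1641.
The loss is the area between SMB and MC from Q* to Q_m; with linear curves that's a triangle of height MEC(Q_m).
DWL = ½ × 20.2955 × 39.5763 = 401.6104.

DWL = $401.61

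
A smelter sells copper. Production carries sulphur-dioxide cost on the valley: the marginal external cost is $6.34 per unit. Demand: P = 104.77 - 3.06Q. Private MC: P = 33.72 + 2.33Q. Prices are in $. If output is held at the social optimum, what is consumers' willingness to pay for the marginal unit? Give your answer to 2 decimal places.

Social marginal cost = private MC + MEC = 40.06 + 2.33Q.
Set SMC = demand: 40.06 + 2.33Q = 104.77 - 3.06Q → Q* = 12.0056.
Consumer price on the demand curve at Q*: 104.77 − 3.06×12.0056 = 68.0329.

P = $68.03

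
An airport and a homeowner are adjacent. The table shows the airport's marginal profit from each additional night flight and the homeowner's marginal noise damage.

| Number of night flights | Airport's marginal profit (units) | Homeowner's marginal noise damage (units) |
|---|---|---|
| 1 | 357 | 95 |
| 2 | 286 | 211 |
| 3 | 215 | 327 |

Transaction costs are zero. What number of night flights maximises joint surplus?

Bargaining reaches the level where marginal profit last exceeds marginal noise damage.
That holds through level 2 (286 ≥ 211) but not at 3 (215 < 327).

2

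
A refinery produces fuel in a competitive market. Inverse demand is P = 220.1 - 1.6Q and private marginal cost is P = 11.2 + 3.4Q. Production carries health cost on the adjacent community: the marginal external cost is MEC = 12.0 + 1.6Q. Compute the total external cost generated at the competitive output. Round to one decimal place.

Market equilibrium (private): 11.2 + 3.4Q = 220.1 - 1.6Q → Q_m = 41.7800.
Total external cost = ∫₀^{Q_m} (12.0 + 1.6Q) dQ = 12.0×41.7800 + ½×1.6×41.7800² = 1897.8147.

1897.8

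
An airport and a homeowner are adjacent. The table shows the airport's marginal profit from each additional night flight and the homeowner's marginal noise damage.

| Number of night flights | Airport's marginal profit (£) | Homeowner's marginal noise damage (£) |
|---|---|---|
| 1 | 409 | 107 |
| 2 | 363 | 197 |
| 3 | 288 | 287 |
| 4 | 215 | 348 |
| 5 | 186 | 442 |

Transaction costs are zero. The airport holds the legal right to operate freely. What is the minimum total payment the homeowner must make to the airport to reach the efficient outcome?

£401

Left alone the airport would choose level 5 (marginal profit stays positive).
Efficient level: k* = 3 (marginal profit ≥ marginal noise damage through 3).
The homeowner must at least cover the airport's forgone profit from cutting 5→3: 215 + 186 = 401.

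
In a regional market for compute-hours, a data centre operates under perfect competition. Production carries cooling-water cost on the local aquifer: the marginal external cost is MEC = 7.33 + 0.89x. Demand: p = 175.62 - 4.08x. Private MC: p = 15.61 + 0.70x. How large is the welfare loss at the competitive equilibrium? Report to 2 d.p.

DWL = 121.52

Market equilibrium (private): 15.61 + 0.70x = 175.62 - 4.08x → x_m = 33.4749.
Social marginal cost = private MC + MEC = 22.94 + 1.59x.
Set SMC = demand: 22.94 + 1.59x = 175.62 - 4.08x → x* = 26.9277.
Between x* and x_m the wedge SMC − demand runs linearly from 0 to MEC(x_m), so the loss is a triangle.
DWL = ½ × 6.5472 × 37.1227 = 121.5249.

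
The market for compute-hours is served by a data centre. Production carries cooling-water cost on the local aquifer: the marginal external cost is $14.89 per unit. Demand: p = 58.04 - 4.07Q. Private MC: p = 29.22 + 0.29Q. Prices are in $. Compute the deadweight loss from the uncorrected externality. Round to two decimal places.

Market equilibrium (private): 29.22 + 0.29Q = 58.04 - 4.07Q → Q_m = 6.6101.
Social marginal cost = private MC + MEC = 44.11 + 0.29Q.
Set SMC = demand: 44.11 + 0.29Q = 58.04 - 4.07Q → Q* = 3.1950.
Height of the DWL triangle at Q_m is SMC(Q_m) − demand(Q_m) = MEC(Q_m) = 14.8900.
DWL = ½ × 3.4151 × 14.8900 = 25.4254.

DWL = $25.43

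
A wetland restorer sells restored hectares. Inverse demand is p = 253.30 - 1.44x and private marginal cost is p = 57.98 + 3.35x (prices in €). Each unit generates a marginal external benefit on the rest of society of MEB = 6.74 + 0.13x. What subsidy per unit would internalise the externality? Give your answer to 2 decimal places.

Social marginal cost = private MC − MEB = 51.24 + 3.22x.
Set SMC = demand: 51.24 + 3.22x = 253.30 - 1.44x → x* = 43.3605.
The Pigouvian subsidy equals MEB at x*: 6.74 + 0.13×43.3605 = 12.3769.

subsidy = €12.38 per unit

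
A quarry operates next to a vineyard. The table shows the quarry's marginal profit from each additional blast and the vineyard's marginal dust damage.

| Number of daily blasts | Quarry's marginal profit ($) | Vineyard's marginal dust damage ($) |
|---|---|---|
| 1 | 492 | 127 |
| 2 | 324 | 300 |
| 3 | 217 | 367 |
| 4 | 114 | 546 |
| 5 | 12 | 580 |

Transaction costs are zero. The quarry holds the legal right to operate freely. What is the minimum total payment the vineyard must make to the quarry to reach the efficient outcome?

Left alone the quarry would choose level 5 (marginal profit stays positive).
Efficient level: k* = 2 (marginal profit ≥ marginal dust damage through 2).
The vineyard must at least cover the quarry's forgone profit from cutting 5→2: 217 + 114 + 12 = 343.

$343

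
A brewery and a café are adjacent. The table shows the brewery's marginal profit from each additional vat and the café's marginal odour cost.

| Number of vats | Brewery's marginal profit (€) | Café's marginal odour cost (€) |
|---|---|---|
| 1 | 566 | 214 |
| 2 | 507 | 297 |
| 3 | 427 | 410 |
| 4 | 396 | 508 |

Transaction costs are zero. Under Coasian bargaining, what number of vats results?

3

Bargaining reaches the level where marginal profit last exceeds marginal odour cost.
That holds through level 3 (427 ≥ 410) but not at 4 (396 < 508).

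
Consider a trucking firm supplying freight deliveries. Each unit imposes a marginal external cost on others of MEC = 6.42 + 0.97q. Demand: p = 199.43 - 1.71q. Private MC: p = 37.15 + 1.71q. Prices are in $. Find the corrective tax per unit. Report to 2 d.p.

Social marginal cost = private MC + MEC = 43.57 + 2.68q.
Set SMC = demand: 43.57 + 2.68q = 199.43 - 1.71q → q* = 35.5034.
The Pigouvian tax equals MEC at q*: 6.42 + 0.97×35.5034 = 40.8583.

tax = $40.86 per unit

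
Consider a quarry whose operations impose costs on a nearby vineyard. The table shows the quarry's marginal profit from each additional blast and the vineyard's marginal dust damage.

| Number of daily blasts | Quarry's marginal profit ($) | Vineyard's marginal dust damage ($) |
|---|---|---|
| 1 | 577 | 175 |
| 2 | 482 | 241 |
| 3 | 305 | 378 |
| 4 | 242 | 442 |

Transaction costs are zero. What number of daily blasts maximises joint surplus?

2

Bargaining reaches the level where marginal profit last exceeds marginal dust damage.
That holds through level 2 (482 ≥ 241) but not at 3 (305 < 378).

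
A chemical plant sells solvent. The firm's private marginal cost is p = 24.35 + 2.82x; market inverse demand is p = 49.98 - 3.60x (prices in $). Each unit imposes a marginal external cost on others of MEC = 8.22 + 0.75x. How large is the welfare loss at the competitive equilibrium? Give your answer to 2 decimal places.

DWL = $8.77

Market equilibrium (private): 24.35 + 2.82x = 49.98 - 3.60x → x_m = 3.9922.
Social marginal cost = private MC + MEC = 32.57 + 3.57x.
Set SMC = demand: 32.57 + 3.57x = 49.98 - 3.60x → x* = 2.4282.
The welfare-loss triangle has base |x_m − x*| and height MEC(x_m) (the vertical gap between SMC and demand is zero at x* and MEC at x_m).
DWL = ½ × 1.5640 × 11.2142 = 8.7695.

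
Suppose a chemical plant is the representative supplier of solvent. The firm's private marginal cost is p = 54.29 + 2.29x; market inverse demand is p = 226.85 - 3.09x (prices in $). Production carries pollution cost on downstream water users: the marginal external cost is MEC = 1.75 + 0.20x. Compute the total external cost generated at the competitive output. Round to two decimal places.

Market equilibrium (private): 54.29 + 2.29x = 226.85 - 3.09x → x_m = 32.0743.
Total external cost = ∫₀^{x_m} (1.75 + 0.20x) dx = 1.75×32.0743 + ½×0.20×32.0743² = 159.0061.

$159.01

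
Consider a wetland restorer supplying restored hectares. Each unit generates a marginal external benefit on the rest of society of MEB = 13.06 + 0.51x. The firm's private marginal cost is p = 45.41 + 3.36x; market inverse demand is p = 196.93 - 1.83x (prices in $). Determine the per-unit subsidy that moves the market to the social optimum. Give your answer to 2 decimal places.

subsidy = $31.00 per unit

Social marginal cost = private MC − MEB = 32.35 + 2.85x.
Set SMC = demand: 32.35 + 2.85x = 196.93 - 1.83x → x* = 35.1667.
The Pigouvian subsidy equals MEB at x*: 13.06 + 0.51×35.1667 = 30.9950.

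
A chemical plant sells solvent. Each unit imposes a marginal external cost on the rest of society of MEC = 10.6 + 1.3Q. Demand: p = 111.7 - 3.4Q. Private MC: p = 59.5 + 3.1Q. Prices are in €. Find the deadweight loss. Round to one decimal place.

Market equilibrium (private): 59.5 + 3.1Q = 111.7 - 3.4Q → Q_m = 8.0308.
Social marginal cost = private MC + MEC = 70.1 + 4.4Q.
Set SMC = demand: 70.1 + 4.4Q = 111.7 - 3.4Q → Q* = 5.3333.
Height of the DWL triangle at Q_m is SMC(Q_m) − demand(Q_m) = MEC(Q_m) = 21.0400.
DWL = ½ × 2.6975 × 21.0400 = 28.3777.

DWL = €28.4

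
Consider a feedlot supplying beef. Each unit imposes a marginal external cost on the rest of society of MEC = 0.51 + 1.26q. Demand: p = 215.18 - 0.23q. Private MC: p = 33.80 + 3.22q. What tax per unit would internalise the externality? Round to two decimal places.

Social marginal cost = private MC + MEC = 34.31 + 4.48q.
Set SMC = demand: 34.31 + 4.48q = 215.18 - 0.23q → q* = 38.4013.
The Pigouvian tax equals MEC at q*: 0.51 + 1.26×38.4013 = 48.8956.

tax = 48.90 per unit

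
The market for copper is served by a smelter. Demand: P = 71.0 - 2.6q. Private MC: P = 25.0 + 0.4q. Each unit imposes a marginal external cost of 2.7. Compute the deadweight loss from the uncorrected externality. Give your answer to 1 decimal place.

Market equilibrium (private): 25.0 + 0.4q = 71.0 - 2.6q → q_m = 15.3333.
Social marginal cost = private MC + MEC = 27.7 + 0.4q.
Set SMC = demand: 27.7 + 0.4q = 71.0 - 2.6q → q* = 14.4333.
Between q* and q_m the wedge SMC − demand runs linearly from 0 to MEC(q_m), so the loss is a triangle.
DWL = ½ × 0.9000 × 2.7000 = 1.2150.

DWL = 1.2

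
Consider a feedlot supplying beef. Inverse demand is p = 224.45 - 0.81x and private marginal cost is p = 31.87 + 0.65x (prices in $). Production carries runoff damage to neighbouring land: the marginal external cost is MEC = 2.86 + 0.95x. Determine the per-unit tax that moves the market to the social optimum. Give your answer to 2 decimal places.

Social marginal cost = private MC + MEC = 34.73 + 1.60x.
Set SMC = demand: 34.73 + 1.60x = 224.45 - 0.81x → x* = 78.7220.
The Pigouvian tax equals MEC at x*: 2.86 + 0.95×78.7220 = 77.6459.

tax = $77.65 per unit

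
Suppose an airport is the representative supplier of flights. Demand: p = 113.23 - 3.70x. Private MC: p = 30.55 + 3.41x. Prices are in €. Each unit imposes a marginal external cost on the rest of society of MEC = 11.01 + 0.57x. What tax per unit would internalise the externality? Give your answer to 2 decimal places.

Social marginal cost = private MC + MEC = 41.56 + 3.98x.
Set SMC = demand: 41.56 + 3.98x = 113.23 - 3.70x → x* = 9.3320.
The Pigouvian tax equals MEC at x*: 11.01 + 0.57×9.3320 = 16.3292.

tax = €16.33 per unit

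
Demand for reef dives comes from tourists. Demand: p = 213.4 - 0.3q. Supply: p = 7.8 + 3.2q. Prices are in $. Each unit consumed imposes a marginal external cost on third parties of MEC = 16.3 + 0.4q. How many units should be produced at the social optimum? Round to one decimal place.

q* = 48.5

Social marginal benefit = demand − MEC = 197.1 - 0.7q.
Set SMB = MC: 197.1 - 0.7q = 7.8 + 3.2q → q* = 48.5385.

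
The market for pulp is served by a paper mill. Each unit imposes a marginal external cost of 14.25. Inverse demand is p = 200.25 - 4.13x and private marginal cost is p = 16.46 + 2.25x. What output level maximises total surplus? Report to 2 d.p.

x* = 26.57

Social marginal cost = private MC + MEC = 30.71 + 2.25x.
Set SMC = demand: 30.71 + 2.25x = 200.25 - 4.13x → x* = 26.5737.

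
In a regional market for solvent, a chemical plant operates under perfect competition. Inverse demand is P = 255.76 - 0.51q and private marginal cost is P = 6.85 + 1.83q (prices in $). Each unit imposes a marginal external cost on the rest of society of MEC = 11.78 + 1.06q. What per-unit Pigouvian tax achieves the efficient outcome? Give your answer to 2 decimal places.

Social marginal cost = private MC + MEC = 18.63 + 2.89q.
Set SMC = demand: 18.63 + 2.89q = 255.76 - 0.51q → q* = 69.7441.
The Pigouvian tax equals MEC at q*: 11.78 + 1.06×69.7441 = 85.7087.

tax = $85.71 per unit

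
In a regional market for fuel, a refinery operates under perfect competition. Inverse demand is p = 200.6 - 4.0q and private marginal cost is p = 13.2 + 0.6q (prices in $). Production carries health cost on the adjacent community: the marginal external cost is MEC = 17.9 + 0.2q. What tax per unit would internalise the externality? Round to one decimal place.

tax = $25.0 per unit

Social marginal cost = private MC + MEC = 31.1 + 0.8q.
Set SMC = demand: 31.1 + 0.8q = 200.6 - 4.0q → q* = 35.3125.
The Pigouvian tax equals MEC at q*: 17.9 + 0.2×35.3125 = 24.9625.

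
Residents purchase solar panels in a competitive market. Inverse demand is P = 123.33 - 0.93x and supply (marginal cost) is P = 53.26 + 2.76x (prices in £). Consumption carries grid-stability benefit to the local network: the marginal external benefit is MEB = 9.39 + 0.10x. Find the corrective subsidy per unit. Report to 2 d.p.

Social marginal benefit = demand + MEB = 132.72 - 0.83x.
Set SMB = MC: 132.72 - 0.83x = 53.26 + 2.76x → x* = 22.1337.
The Pigouvian subsidy equals MEB at x*: 9.39 + 0.10×22.1337 = 11.6034.

subsidy = £11.60 per unit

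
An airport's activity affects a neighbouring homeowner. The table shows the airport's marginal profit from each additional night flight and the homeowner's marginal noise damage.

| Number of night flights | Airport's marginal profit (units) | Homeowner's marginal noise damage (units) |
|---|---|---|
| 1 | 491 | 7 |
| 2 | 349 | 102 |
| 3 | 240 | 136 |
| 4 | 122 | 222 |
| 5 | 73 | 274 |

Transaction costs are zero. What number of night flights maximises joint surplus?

3

Bargaining reaches the level where marginal profit last exceeds marginal noise damage.
That holds through level 3 (240 ≥ 136) but not at 4 (122 < 222).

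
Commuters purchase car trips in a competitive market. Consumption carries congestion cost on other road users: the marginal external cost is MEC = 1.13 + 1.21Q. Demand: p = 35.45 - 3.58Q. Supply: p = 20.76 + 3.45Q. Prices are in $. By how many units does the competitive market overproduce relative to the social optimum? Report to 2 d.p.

Market equilibrium (private): 20.76 + 3.45Q = 35.45 - 3.58Q → Q_m = 2.0896.
Social marginal benefit = demand − MEC = 34.32 - 4.79Q.
Set SMB = MC: 34.32 - 4.79Q = 20.76 + 3.45Q → Q* = 1.6456.
Gap = |2.0896 − 1.6456| = 0.4440.

0.44 units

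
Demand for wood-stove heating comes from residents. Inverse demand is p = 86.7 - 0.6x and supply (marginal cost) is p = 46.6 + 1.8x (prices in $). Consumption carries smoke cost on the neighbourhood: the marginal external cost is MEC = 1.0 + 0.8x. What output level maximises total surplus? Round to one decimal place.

x* = 12.2

Social marginal benefit = demand − MEC = 85.7 - 1.4x.
Set SMB = MC: 85.7 - 1.4x = 46.6 + 1.8x → x* = 12.2188.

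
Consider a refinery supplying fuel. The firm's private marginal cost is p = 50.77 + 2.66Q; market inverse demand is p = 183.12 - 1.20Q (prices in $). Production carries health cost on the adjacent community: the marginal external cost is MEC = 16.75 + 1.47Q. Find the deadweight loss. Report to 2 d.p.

DWL = $423.03

Market equilibrium (private): 50.77 + 2.66Q = 183.12 - 1.20Q → Q_m = 34.2876.
Social marginal cost = private MC + MEC = 67.52 + 4.13Q.
Set SMC = demand: 67.52 + 4.13Q = 183.12 - 1.20Q → Q* = 21.6886.
The loss is the area between SMC and demand from Q* to Q_m; with linear curves that's a triangle of height MEC(Q_m).
DWL = ½ × 12.5990 × 67.1527 = 423.0284.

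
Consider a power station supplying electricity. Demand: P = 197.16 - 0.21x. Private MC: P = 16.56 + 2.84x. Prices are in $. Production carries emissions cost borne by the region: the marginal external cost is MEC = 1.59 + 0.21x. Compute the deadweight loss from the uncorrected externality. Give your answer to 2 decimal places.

Market equilibrium (private): 16.56 + 2.84x = 197.16 - 0.21x → x_m = 59.2131.
Social marginal cost = private MC + MEC = 18.15 + 3.05x.
Set SMC = demand: 18.15 + 3.05x = 197.16 - 0.21x → x* = 54.9110.
Height of the DWL triangle at x_m is SMC(x_m) − demand(x_m) = MEC(x_m) = 14.0248.
DWL = ½ × 4.3021 × 14.0248 = 30.1680.

DWL = $30.17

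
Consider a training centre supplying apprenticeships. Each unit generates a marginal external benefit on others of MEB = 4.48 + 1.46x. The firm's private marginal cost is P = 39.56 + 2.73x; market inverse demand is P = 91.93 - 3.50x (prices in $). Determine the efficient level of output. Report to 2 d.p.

Social marginal cost = private MC − MEB = 35.08 + 1.27x.
Set SMC = demand: 35.08 + 1.27x = 91.93 - 3.50x → x* = 11.9182.

x* = 11.92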